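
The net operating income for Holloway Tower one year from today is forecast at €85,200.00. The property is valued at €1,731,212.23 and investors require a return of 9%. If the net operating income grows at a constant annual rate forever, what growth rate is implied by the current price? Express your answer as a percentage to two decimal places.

4.08%

P = D₁/(r−g) ⇒ g = r − D₁/P = 0.09 − €85,200.00/€1,731,212.23 = 0.040786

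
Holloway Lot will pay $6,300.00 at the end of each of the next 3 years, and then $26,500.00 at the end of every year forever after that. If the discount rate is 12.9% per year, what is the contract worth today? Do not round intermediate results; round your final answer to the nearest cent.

$157649.97

PV of 3-year annuity: $6,300.00 × [1 − (1+0.129)^−3] / 0.129 = 14900.55587
Perpetuity value at year 3: $26,500.00 / 0.129 = 205426.35659
PV of perpetuity: 205426.35659 / (1+0.129)^3 = 142749.41524
Total PV = 14900.55587 + 142749.41524 = 157649.97111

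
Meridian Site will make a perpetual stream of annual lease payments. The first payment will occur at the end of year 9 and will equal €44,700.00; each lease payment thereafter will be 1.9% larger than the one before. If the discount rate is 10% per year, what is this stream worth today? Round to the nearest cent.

€257442.96

Value at end of year 8: C₁ / (r − g) = €44,700.00 / (0.1 − 0.019) = €551,851.8519
Discount to today: PV = €551,851.8519 / (1 + 0.1)^8 = €551,851.8519 / 2.143589 = €257,442.96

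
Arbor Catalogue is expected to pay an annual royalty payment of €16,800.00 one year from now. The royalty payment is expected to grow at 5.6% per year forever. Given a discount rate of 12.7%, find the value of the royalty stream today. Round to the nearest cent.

€236619.72

Growing perpetuity: P = D₁ / (r − g) = €16,800.0000 / (0.127 − 0.056) = €236,619.72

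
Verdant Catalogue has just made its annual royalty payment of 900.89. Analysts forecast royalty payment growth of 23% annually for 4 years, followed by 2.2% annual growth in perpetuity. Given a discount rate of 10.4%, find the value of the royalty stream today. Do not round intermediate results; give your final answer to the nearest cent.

22056.22

D_1 = 1108.09470
D_2 = 1362.95648
D_3 = 1676.43647
D_4 = 2062.01686
Terminal value at year 4: TV = D_4×(1+g_2)/(r−g_2) = 2107.38123/0.082 = 25699.77111
P_0 = D_1/(1+r)^1 + D_2/(1+r)^2 + D_3/(1+r)^3 + D_4/(1+r)^4 + TV/(1+r)^4
    = 1003.70897 + 1118.26271 + 1245.89052 + 1388.08454 + 17300.27322 = 22056.21995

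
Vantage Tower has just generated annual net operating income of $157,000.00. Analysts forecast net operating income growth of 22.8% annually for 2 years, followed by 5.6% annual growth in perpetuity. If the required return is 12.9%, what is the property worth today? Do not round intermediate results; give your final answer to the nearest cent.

$3043396.34

D_1 = 192796.00000
D_2 = 236753.48800
Terminal value at year 2: TV = D_2×(1+g_2)/(r−g_2) = 250011.68333/0.073 = 3424817.57984
P_0 = D_1/(1+r)^1 + D_2/(1+r)^2 + TV/(1+r)^2
    = 170767.05049 + 185741.30912 + 2686887.97853 = 3043396.33813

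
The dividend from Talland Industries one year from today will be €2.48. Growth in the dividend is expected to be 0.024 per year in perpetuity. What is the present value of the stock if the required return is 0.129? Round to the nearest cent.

€23.62

Growing perpetuity: P = D₁ / (r − g) = €2.4800 / (0.129 − 0.024) = €23.62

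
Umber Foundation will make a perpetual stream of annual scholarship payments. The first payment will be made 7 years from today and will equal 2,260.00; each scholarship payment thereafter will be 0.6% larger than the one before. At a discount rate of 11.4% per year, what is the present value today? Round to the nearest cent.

10948.98

Value at end of year 6: C₁ / (r − g) = 2,260.00 / (0.114 − 0.006) = 20,925.9259
Discount to today: PV = 20,925.9259 / (1 + 0.114)^6 = 20,925.9259 / 1.911222 = 10,948.98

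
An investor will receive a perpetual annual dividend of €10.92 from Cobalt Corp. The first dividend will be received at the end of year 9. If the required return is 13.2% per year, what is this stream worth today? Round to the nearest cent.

Value at end of year 8: C / r = €10.92 / 0.132 = €82.7273
Discount to today: PV = €82.7273 / (1 + 0.132)^8 = €82.7273 / 2.696320 = €30.68

€30.68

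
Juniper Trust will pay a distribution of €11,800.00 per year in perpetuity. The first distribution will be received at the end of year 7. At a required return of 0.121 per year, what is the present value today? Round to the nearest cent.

€49143.15

Value at end of year 6: C / r = €11,800.00 / 0.121 = €97,520.6612
Discount to today: PV = €97,520.6612 / (1 + 0.121)^6 = €97,520.6612 / 1.984420 = €49,143.15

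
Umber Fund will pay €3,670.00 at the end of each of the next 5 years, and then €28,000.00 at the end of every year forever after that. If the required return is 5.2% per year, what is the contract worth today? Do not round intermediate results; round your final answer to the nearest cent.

PV of 5-year annuity: €3,670.00 × [1 − (1+0.052)^−5] / 0.052 = 15801.71683
Perpetuity value at year 5: €28,000.00 / 0.052 = 538461.53846
PV of perpetuity: 538461.53846 / (1+0.052)^5 = 417903.48093
Total PV = 15801.71683 + 417903.48093 = 433705.19776

€433705.20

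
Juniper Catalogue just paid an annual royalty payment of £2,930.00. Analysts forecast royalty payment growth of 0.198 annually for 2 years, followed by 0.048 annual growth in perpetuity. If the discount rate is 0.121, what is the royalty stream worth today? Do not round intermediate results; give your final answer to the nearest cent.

D_1 = 3510.14000
D_2 = 4205.14772
Terminal value at year 2: TV = D_2×(1+g_2)/(r−g_2) = 4406.99481/0.073 = 60369.79193
P_0 = D_1/(1+r)^1 + D_2/(1+r)^2 + TV/(1+r)^2
    = 3131.25781 + 3346.33974 + 48040.60342 = 54518.20097

£54518.20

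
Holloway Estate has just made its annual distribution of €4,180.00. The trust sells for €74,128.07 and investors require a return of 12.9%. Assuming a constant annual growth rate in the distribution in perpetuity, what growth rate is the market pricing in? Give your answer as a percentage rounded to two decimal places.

6.87%

P = D₀(1+g)/(r−g) ⇒ P(r−g) = D₀(1+g) ⇒ g(P+D₀) = P·r − D₀
g = (P·r − D₀)/(P + D₀) = (€74,128.07×0.129 − €4,180.00) / (€74,128.07 + €4,180.00) = 0.068735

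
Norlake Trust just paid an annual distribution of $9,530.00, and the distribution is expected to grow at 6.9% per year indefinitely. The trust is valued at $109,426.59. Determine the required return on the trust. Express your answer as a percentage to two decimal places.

16.21%

D₁ = $9,530.00 × 1.069 = $10,187.5700
P = D₁/(r − g) ⇒ r = D₁/P + g = $10,187.5700/$109,426.59 + 0.069 = 0.093100 + 0.069 = 0.162100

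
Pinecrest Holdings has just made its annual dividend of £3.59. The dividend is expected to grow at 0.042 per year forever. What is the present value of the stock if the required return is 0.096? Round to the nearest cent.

£69.27

D₁ = D₀ × (1 + g) = £3.59 × 1.042 = £3.7408
Growing perpetuity: P = D₁ / (r − g) = £3.7408 / (0.096 − 0.042) = £69.27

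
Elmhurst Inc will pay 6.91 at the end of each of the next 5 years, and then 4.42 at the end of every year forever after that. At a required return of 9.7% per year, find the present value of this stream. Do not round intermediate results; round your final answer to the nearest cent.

PV of 5-year annuity: 6.91 × [1 − (1+0.097)^−5] / 0.097 = 26.39633
Perpetuity value at year 5: 4.42 / 0.097 = 45.56701
PV of perpetuity: 45.56701 / (1+0.097)^5 = 28.68253
Total PV = 26.39633 + 28.68253 = 55.07886

55.08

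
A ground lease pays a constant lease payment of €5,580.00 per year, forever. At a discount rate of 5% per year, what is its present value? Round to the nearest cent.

Level perpetuity: PV = C / r = €5,580.00 / 0.05 = €111,600.00

€111600.00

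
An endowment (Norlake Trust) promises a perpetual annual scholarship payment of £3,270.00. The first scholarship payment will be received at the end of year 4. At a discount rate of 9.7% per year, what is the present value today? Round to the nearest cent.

Value at end of year 3: C / r = £3,270.00 / 0.097 = £33,711.3402
Discount to today: PV = £33,711.3402 / (1 + 0.097)^3 = £33,711.3402 / 1.320140 = £25,536.19

£25536.19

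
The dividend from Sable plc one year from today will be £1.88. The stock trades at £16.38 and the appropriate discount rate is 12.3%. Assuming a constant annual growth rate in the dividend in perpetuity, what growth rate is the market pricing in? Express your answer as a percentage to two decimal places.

P = D₁/(r−g) ⇒ g = r − D₁/P = 0.123 − £1.88/£16.38 = 0.008226

0.82%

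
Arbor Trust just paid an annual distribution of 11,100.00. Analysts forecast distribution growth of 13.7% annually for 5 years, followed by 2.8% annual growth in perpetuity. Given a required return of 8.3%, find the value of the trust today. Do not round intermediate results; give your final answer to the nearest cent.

D_1 = 12620.70000
D_2 = 14349.73590
D_3 = 16315.64972
D_4 = 18550.89373
D_5 = 21092.36617
Terminal value at year 5: TV = D_5×(1+g_2)/(r−g_2) = 21682.95242/0.055 = 394235.49861
P_0 = D_1/(1+r)^1 + D_2/(1+r)^2 + D_3/(1+r)^3 + D_4/(1+r)^4 + D_5/(1+r)^5 + TV/(1+r)^5
    = 11653.46260 + 12234.52168 + 12844.55323 + 13485.00187 + 14157.38424 + 264614.38171 = 328989.30533

328989.31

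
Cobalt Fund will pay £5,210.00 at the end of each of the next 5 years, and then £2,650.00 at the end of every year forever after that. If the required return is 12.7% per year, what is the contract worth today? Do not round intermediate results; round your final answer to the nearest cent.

£29936.56

PV of 5-year annuity: £5,210.00 × [1 − (1+0.127)^−5] / 0.127 = 18459.70876
Perpetuity value at year 5: £2,650.00 / 0.127 = 20866.14173
PV of perpetuity: 20866.14173 / (1+0.127)^5 = 11476.84649
Total PV = 18459.70876 + 11476.84649 = 29936.55525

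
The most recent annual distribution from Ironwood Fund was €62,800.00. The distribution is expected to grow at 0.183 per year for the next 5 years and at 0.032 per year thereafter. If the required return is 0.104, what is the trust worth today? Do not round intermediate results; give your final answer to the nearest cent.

D_1 = 74292.40000
D_2 = 87887.90920
D_3 = 103971.39658
D_4 = 122998.16216
D_5 = 145506.82583
Terminal value at year 5: TV = D_5×(1+g_2)/(r−g_2) = 150163.04426/0.072 = 2085597.83695
P_0 = D_1/(1+r)^1 + D_2/(1+r)^2 + D_3/(1+r)^3 + D_4/(1+r)^4 + D_5/(1+r)^5 + TV/(1+r)^5
    = 67293.84058 + 72109.25127 + 77269.24299 + 82798.47324 + 88723.36398 + 1271701.55043 = 1659895.72249

€1659895.72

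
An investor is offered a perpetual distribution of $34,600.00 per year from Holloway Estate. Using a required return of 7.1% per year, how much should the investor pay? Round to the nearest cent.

Level perpetuity: PV = C / r = $34,600.00 / 0.071 = $487,323.94

$487323.94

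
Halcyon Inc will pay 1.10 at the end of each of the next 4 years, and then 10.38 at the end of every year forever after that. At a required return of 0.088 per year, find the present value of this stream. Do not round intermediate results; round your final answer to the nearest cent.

87.76

PV of 4-year annuity: 1.10 × [1 − (1+0.088)^−4] / 0.088 = 3.57939
Perpetuity value at year 4: 10.38 / 0.088 = 117.95455
PV of perpetuity: 117.95455 / (1+0.088)^4 = 84.17810
Total PV = 3.57939 + 84.17810 = 87.75749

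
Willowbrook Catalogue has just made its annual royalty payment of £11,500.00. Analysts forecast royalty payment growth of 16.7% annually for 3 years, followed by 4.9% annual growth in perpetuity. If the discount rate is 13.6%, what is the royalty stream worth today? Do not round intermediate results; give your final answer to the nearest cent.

D_1 = 13420.50000
D_2 = 15661.72350
D_3 = 18277.23132
Terminal value at year 3: TV = D_3×(1+g_2)/(r−g_2) = 19172.81566/0.087 = 220377.19149
P_0 = D_1/(1+r)^1 + D_2/(1+r)^2 + D_3/(1+r)^3 + TV/(1+r)^3
    = 11813.82042 + 12136.20461 + 12467.38625 + 150325.15141 = 186742.56268

£186742.56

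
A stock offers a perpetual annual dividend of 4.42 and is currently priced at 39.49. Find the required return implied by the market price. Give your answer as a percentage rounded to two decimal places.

P = C/r ⇒ r = C/P = 4.42/39.49 = 0.111927

11.19%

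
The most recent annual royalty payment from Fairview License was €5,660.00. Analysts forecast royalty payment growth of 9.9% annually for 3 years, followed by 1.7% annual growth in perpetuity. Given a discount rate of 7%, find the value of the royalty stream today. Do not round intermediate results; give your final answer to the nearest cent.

€135597.32

D_1 = 6220.34000
D_2 = 6836.15366
D_3 = 7512.93287
Terminal value at year 3: TV = D_3×(1+g_2)/(r−g_2) = 7640.65273/0.053 = 144163.25908
P_0 = D_1/(1+r)^1 + D_2/(1+r)^2 + D_3/(1+r)^3 + TV/(1+r)^3
    = 5813.40187 + 5970.96136 + 6132.79115 + 117680.16231 = 135597.31669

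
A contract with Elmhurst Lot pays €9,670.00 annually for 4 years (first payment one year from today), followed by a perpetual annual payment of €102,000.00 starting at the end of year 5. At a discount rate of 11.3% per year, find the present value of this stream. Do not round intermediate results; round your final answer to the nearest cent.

€618031.23

PV of 4-year annuity: €9,670.00 × [1 − (1+0.113)^−4] / 0.113 = 29809.49361
Perpetuity value at year 4: €102,000.00 / 0.113 = 902654.86726
PV of perpetuity: 902654.86726 / (1+0.113)^4 = 588221.73925
Total PV = 29809.49361 + 588221.73925 = 618031.23286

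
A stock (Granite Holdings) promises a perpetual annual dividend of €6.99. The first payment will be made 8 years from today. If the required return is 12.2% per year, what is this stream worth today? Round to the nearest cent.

Value at end of year 7: C / r = €6.99 / 0.122 = €57.2951
Discount to today: PV = €57.2951 / (1 + 0.122)^7 = €57.2951 / 2.238463 = €25.60

€25.60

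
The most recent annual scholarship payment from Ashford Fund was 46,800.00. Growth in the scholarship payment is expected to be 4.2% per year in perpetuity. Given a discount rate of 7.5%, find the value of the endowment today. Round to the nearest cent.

D₁ = D₀ × (1 + g) = 46,800.00 × 1.042 = 48,765.6000
Growing perpetuity: P = D₁ / (r − g) = 48,765.6000 / (0.075 − 0.042) = 1,477,745.45

1477745.45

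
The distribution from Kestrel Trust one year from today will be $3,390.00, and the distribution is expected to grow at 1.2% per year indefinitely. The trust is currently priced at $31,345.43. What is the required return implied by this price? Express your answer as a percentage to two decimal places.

P = D₁/(r − g) ⇒ r = D₁/P + g = $3,390.0000/$31,345.43 + 0.012 = 0.108150 + 0.012 = 0.120150

12.01%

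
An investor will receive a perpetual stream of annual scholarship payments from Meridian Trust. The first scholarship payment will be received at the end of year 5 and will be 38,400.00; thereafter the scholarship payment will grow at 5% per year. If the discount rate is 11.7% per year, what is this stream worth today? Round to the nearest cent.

Value at end of year 4: C₁ / (r − g) = 38,400.00 / (0.117 − 0.05) = 573,134.3284
Discount to today: PV = 573,134.3284 / (1 + 0.117)^4 = 573,134.3284 / 1.556728 = 368,166.04

368166.04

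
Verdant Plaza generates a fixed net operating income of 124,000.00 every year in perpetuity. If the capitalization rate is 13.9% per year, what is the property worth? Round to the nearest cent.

892086.33

Level perpetuity: PV = C / r = 124,000.00 / 0.139 = 892,086.33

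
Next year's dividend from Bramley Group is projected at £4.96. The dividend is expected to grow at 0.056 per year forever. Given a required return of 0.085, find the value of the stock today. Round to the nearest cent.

£171.03

Growing perpetuity: P = D₁ / (r − g) = £4.9600 / (0.085 − 0.056) = £171.03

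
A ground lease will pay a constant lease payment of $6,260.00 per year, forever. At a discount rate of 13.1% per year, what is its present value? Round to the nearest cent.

$47786.26

Level perpetuity: PV = C / r = $6,260.00 / 0.131 = $47,786.26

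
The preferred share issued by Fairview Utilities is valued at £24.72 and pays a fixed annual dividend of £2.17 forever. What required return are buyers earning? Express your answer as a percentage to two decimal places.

8.78%

P = C/r ⇒ r = C/P = £2.17/£24.72 = 0.087783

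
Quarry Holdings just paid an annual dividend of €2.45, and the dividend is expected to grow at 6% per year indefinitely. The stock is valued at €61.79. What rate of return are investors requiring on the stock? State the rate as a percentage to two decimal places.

D₁ = €2.45 × 1.06 = €2.5970
P = D₁/(r − g) ⇒ r = D₁/P + g = €2.5970/€61.79 + 0.06 = 0.042029 + 0.06 = 0.102029

10.20%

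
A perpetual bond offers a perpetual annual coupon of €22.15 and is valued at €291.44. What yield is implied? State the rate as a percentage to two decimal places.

P = C/r ⇒ r = C/P = €22.15/€291.44 = 0.076002

7.60%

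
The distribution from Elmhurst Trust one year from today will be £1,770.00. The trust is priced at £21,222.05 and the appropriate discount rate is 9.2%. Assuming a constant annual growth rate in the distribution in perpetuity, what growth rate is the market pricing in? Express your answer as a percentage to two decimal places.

P = D₁/(r−g) ⇒ g = r − D₁/P = 0.092 − £1,770.00/£21,222.05 = 0.008596

0.86%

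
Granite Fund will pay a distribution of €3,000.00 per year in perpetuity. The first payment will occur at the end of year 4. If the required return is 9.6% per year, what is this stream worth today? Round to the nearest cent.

Value at end of year 3: C / r = €3,000.00 / 0.096 = €31,250.0000
Discount to today: PV = €31,250.0000 / (1 + 0.096)^3 = €31,250.0000 / 1.316533 = €23,736.59

€23736.59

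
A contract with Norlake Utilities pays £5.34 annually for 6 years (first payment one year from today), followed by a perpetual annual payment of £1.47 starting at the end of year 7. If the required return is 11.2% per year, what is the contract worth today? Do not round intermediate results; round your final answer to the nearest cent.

£29.40

PV of 6-year annuity: £5.34 × [1 − (1+0.112)^−6] / 0.112 = 22.46151
Perpetuity value at year 6: £1.47 / 0.112 = 13.12500
PV of perpetuity: 13.12500 / (1+0.112)^6 = 6.94178
Total PV = 22.46151 + 6.94178 = 29.40328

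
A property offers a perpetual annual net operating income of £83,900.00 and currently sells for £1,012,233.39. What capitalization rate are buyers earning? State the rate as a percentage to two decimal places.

8.29%

P = C/r ⇒ r = C/P = £83,900.00/£1,012,233.39 = 0.082886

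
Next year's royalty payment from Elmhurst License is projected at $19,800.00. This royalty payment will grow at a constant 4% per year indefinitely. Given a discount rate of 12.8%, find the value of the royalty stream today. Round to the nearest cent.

Growing perpetuity: P = D₁ / (r − g) = $19,800.0000 / (0.128 − 0.04) = $225,000.00

$225000.00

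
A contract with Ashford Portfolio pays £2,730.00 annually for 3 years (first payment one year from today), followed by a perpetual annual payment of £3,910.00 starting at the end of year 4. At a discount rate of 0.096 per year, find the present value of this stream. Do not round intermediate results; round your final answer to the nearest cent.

£37773.89

PV of 3-year annuity: £2,730.00 × [1 − (1+0.096)^−3] / 0.096 = 6837.20156
Perpetuity value at year 3: £3,910.00 / 0.096 = 40729.16667
PV of perpetuity: 40729.16667 / (1+0.096)^3 = 30936.69117
Total PV = 6837.20156 + 30936.69117 = 37773.89273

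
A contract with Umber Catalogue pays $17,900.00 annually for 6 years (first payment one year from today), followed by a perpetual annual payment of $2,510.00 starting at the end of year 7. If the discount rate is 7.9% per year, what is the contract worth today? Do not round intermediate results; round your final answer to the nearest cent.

PV of 6-year annuity: $17,900.00 × [1 − (1+0.079)^−6] / 0.079 = 83001.18001
Perpetuity value at year 6: $2,510.00 / 0.079 = 31772.15190
PV of perpetuity: 31772.15190 / (1+0.079)^6 = 20133.43895
Total PV = 83001.18001 + 20133.43895 = 103134.61896

$103134.62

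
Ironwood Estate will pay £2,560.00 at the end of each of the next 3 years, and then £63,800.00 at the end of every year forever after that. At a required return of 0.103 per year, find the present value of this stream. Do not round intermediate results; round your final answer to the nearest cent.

£467923.43

PV of 3-year annuity: £2,560.00 × [1 − (1+0.103)^−3] / 0.103 = 6332.86691
Perpetuity value at year 3: £63,800.00 / 0.103 = 619417.47573
PV of perpetuity: 619417.47573 / (1+0.103)^3 = 461590.55811
Total PV = 6332.86691 + 461590.55811 = 467923.42503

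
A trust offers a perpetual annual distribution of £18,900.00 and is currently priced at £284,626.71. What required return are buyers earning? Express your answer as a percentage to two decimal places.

P = C/r ⇒ r = C/P = £18,900.00/£284,626.71 = 0.066403

6.64%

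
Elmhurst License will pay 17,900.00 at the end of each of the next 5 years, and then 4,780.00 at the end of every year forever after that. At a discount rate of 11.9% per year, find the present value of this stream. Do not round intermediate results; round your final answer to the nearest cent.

87580.13

PV of 5-year annuity: 17,900.00 × [1 − (1+0.119)^−5] / 0.119 = 64685.66461
Perpetuity value at year 5: 4,780.00 / 0.119 = 40168.06723
PV of perpetuity: 40168.06723 / (1+0.119)^5 = 22894.46517
Total PV = 64685.66461 + 22894.46517 = 87580.12978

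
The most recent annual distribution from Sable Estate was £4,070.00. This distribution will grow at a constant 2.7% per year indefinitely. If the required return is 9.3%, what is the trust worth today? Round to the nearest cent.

£63331.67

D₁ = D₀ × (1 + g) = £4,070.00 × 1.027 = £4,179.8900
Growing perpetuity: P = D₁ / (r − g) = £4,179.8900 / (0.093 − 0.027) = £63,331.67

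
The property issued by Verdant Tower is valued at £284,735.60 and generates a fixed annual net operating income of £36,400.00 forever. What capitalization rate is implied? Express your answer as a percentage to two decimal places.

P = C/r ⇒ r = C/P = £36,400.00/£284,735.60 = 0.127838

12.78%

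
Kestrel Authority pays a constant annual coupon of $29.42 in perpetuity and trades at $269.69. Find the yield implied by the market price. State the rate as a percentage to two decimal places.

10.91%

P = C/r ⇒ r = C/P = $29.42/$269.69 = 0.109088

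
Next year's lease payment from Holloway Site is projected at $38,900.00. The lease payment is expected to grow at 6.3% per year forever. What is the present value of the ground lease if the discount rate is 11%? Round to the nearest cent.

Growing perpetuity: P = D₁ / (r − g) = $38,900.0000 / (0.11 − 0.063) = $827,659.57

$827659.57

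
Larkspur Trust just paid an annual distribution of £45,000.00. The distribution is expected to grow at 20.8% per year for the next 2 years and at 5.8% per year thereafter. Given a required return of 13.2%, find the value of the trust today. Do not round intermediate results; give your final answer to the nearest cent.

D_1 = 54360.00000
D_2 = 65666.88000
Terminal value at year 2: TV = D_2×(1+g_2)/(r−g_2) = 69475.55904/0.074 = 938858.90595
P_0 = D_1/(1+r)^1 + D_2/(1+r)^2 + TV/(1+r)^2
    = 48021.20141 + 51245.23967 + 732668.42665 = 831934.86773

£831934.87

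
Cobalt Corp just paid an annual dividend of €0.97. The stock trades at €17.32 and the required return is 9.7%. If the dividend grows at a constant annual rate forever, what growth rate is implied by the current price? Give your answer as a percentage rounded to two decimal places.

3.88%

P = D₀(1+g)/(r−g) ⇒ P(r−g) = D₀(1+g) ⇒ g(P+D₀) = P·r − D₀
g = (P·r − D₀)/(P + D₀) = (€17.32×0.097 − €0.97) / (€17.32 + €0.97) = 0.038821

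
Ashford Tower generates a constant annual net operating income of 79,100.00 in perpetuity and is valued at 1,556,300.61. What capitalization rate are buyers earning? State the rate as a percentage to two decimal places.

P = C/r ⇒ r = C/P = 79,100.00/1,556,300.61 = 0.050826

5.08%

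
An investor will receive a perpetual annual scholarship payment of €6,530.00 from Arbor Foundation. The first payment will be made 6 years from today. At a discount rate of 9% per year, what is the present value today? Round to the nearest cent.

€47156.13

Value at end of year 5: C / r = €6,530.00 / 0.09 = €72,555.5556
Discount to today: PV = €72,555.5556 / (1 + 0.09)^5 = €72,555.5556 / 1.538624 = €47,156.13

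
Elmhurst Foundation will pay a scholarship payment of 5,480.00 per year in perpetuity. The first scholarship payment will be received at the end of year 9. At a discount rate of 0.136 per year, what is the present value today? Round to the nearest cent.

14528.31

Value at end of year 8: C / r = 5,480.00 / 0.136 = 40,294.1176
Discount to today: PV = 40,294.1176 / (1 + 0.136)^8 = 40,294.1176 / 2.773490 = 14,528.31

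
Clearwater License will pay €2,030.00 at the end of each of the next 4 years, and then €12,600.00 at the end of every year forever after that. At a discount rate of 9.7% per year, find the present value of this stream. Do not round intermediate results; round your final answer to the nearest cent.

PV of 4-year annuity: €2,030.00 × [1 − (1+0.097)^−4] / 0.097 = 6476.83863
Perpetuity value at year 4: €12,600.00 / 0.097 = 129896.90722
PV of perpetuity: 129896.90722 / (1+0.097)^4 = 89695.83983
Total PV = 6476.83863 + 89695.83983 = 96172.67846

€96172.68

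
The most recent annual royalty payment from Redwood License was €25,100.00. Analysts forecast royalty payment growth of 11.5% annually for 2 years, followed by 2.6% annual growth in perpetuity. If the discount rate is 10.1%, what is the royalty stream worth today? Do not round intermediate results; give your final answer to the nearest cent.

€403317.41

D_1 = 27986.50000
D_2 = 31204.94750
Terminal value at year 2: TV = D_2×(1+g_2)/(r−g_2) = 32016.27614/0.075 = 426883.68180
P_0 = D_1/(1+r)^1 + D_2/(1+r)^2 + TV/(1+r)^2
    = 25419.16440 + 25742.38719 + 352155.85683 = 403317.40842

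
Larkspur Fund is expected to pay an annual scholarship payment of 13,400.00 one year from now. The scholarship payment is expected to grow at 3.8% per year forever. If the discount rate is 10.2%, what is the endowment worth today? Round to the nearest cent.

Growing perpetuity: P = D₁ / (r − g) = 13,400.0000 / (0.102 − 0.038) = 209,375.00

209375.00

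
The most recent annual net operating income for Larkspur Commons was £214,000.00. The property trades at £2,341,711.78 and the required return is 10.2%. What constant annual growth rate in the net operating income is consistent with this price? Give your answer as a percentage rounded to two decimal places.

0.97%

P = D₀(1+g)/(r−g) ⇒ P(r−g) = D₀(1+g) ⇒ g(P+D₀) = P·r − D₀
g = (P·r − D₀)/(P + D₀) = (£2,341,711.78×0.102 − £214,000.00) / (£2,341,711.78 + £214,000.00) = 0.009725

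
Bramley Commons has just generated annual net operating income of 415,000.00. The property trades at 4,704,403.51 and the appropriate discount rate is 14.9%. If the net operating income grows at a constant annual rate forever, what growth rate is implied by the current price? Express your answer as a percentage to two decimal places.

5.59%

P = D₀(1+g)/(r−g) ⇒ P(r−g) = D₀(1+g) ⇒ g(P+D₀) = P·r − D₀
g = (P·r − D₀)/(P + D₀) = (4,704,403.51×0.149 − 415,000.00) / (4,704,403.51 + 415,000.00) = 0.055857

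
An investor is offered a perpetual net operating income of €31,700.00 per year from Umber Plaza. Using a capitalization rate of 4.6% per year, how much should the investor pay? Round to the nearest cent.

Level perpetuity: PV = C / r = €31,700.00 / 0.046 = €689,130.43

€689130.43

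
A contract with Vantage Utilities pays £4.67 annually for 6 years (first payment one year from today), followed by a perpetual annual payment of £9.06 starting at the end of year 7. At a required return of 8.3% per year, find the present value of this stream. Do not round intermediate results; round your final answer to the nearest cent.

£89.05

PV of 6-year annuity: £4.67 × [1 − (1+0.083)^−6] / 0.083 = 21.39377
Perpetuity value at year 6: £9.06 / 0.083 = 109.15663
PV of perpetuity: 109.15663 / (1+0.083)^6 = 67.65180
Total PV = 21.39377 + 67.65180 = 89.04557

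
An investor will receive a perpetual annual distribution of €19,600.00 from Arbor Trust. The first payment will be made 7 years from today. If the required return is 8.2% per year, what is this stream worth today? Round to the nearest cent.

Value at end of year 6: C / r = €19,600.00 / 0.082 = €239,024.3902
Discount to today: PV = €239,024.3902 / (1 + 0.082)^6 = €239,024.3902 / 1.604588 = €148,963.08

€148963.08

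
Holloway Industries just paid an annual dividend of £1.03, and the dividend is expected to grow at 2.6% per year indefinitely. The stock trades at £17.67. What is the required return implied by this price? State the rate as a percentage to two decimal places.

8.58%

D₁ = £1.03 × 1.026 = £1.0568
P = D₁/(r − g) ⇒ r = D₁/P + g = £1.0568/£17.67 + 0.026 = 0.059806 + 0.026 = 0.085806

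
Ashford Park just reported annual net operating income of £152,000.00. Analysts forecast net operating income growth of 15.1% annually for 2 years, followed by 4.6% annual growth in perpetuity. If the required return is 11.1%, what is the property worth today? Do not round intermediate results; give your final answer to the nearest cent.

D_1 = 174952.00000
D_2 = 201369.75200
Terminal value at year 2: TV = D_2×(1+g_2)/(r−g_2) = 210632.76059/0.065 = 3240504.00911
P_0 = D_1/(1+r)^1 + D_2/(1+r)^2 + TV/(1+r)^2
    = 157472.54725 + 163142.12591 + 2625333.28778 = 2945947.96095

£2945947.96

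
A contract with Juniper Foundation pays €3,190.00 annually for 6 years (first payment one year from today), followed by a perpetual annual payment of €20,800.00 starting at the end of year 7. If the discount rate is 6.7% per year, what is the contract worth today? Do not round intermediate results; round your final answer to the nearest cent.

PV of 6-year annuity: €3,190.00 × [1 − (1+0.067)^−6] / 0.067 = 15347.11159
Perpetuity value at year 6: €20,800.00 / 0.067 = 310447.76119
PV of perpetuity: 310447.76119 / (1+0.067)^6 = 210378.82042
Total PV = 15347.11159 + 210378.82042 = 225725.93201

€225725.93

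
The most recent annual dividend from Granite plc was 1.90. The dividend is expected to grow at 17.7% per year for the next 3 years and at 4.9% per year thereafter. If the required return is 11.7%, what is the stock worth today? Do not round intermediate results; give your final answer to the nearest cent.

D_1 = 2.23630
D_2 = 2.63213
D_3 = 3.09801
Terminal value at year 3: TV = D_3×(1+g_2)/(r−g_2) = 3.24981/0.068 = 47.79138
P_0 = D_1/(1+r)^1 + D_2/(1+r)^2 + D_3/(1+r)^3 + TV/(1+r)^3
    = 2.00206 + 2.10960 + 2.22292 + 34.29178 = 40.62636

40.63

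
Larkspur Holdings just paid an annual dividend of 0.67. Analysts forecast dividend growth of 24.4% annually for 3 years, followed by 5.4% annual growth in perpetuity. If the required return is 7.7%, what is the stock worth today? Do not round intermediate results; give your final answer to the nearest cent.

D_1 = 0.83348
D_2 = 1.03685
D_3 = 1.28984
Terminal value at year 3: TV = D_3×(1+g_2)/(r−g_2) = 1.35949/0.023 = 59.10833
P_0 = D_1/(1+r)^1 + D_2/(1+r)^2 + D_3/(1+r)^3 + TV/(1+r)^3
    = 0.77389 + 0.89389 + 1.03250 + 47.31530 = 50.01558

50.02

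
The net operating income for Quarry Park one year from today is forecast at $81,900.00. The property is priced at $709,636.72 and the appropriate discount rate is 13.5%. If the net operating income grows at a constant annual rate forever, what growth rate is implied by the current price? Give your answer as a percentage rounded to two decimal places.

1.96%

P = D₁/(r−g) ⇒ g = r − D₁/P = 0.135 − $81,900.00/$709,636.72 = 0.019589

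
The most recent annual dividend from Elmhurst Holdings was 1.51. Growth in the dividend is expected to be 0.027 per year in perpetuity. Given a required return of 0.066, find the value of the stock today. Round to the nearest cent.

39.76

D₁ = D₀ × (1 + g) = 1.51 × 1.027 = 1.5508
Growing perpetuity: P = D₁ / (r − g) = 1.5508 / (0.066 − 0.027) = 39.76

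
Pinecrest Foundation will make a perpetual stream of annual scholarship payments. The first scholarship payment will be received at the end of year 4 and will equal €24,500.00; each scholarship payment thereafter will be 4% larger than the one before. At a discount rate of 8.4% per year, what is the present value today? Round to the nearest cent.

€437145.05

Value at end of year 3: C₁ / (r − g) = €24,500.00 / (0.084 − 0.04) = €556,818.1818
Discount to today: PV = €556,818.1818 / (1 + 0.084)^3 = €556,818.1818 / 1.273761 = €437,145.05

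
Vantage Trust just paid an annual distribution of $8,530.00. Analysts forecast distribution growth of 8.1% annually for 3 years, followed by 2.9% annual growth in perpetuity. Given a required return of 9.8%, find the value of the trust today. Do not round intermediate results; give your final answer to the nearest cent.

D_1 = 9220.93000
D_2 = 9967.82533
D_3 = 10775.21918
Terminal value at year 3: TV = D_3×(1+g_2)/(r−g_2) = 11087.70054/0.069 = 160691.31214
P_0 = D_1/(1+r)^1 + D_2/(1+r)^2 + D_3/(1+r)^3 + TV/(1+r)^3
    = 8397.93260 + 8267.90997 + 8139.90043 + 121390.68908 = 146196.43208

$146196.43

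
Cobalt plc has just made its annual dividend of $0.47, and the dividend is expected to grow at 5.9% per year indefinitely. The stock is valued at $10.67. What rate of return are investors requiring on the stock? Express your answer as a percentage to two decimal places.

D₁ = $0.47 × 1.059 = $0.4977
P = D₁/(r − g) ⇒ r = D₁/P + g = $0.4977/$10.67 + 0.059 = 0.046648 + 0.059 = 0.105648

10.56%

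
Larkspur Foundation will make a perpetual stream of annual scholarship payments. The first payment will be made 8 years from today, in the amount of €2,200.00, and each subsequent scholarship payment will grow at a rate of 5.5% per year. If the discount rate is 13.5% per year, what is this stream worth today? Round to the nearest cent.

€11333.44

Value at end of year 7: C₁ / (r − g) = €2,200.00 / (0.135 − 0.055) = €27,500.0000
Discount to today: PV = €27,500.0000 / (1 + 0.135)^7 = €27,500.0000 / 2.426448 = €11,333.44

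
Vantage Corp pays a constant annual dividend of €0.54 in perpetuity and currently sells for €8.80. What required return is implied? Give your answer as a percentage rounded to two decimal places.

P = C/r ⇒ r = C/P = €0.54/€8.80 = 0.061364

6.14%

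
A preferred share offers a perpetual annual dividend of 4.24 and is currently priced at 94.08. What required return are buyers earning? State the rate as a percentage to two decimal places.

4.51%

P = C/r ⇒ r = C/P = 4.24/94.08 = 0.045068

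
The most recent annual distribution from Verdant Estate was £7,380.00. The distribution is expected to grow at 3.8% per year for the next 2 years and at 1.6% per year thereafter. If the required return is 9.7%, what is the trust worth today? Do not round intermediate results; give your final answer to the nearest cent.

D_1 = 7660.44000
D_2 = 7951.53672
Terminal value at year 2: TV = D_2×(1+g_2)/(r−g_2) = 8078.76131/0.081 = 99737.79392
P_0 = D_1/(1+r)^1 + D_2/(1+r)^2 + TV/(1+r)^2
    = 6983.08113 + 6607.50977 + 82879.38176 = 96469.97265

£96469.97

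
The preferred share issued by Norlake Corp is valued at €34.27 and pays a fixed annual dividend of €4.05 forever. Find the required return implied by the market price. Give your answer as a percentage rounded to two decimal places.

11.82%

P = C/r ⇒ r = C/P = €4.05/€34.27 = 0.118179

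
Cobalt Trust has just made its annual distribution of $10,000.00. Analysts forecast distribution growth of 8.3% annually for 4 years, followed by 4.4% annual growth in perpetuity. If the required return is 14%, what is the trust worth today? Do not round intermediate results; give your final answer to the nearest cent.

$123821.37

D_1 = 10830.00000
D_2 = 11728.89000
D_3 = 12702.38787
D_4 = 13756.68606
Terminal value at year 4: TV = D_4×(1+g_2)/(r−g_2) = 14361.98025/0.096 = 149603.96094
P_0 = D_1/(1+r)^1 + D_2/(1+r)^2 + D_3/(1+r)^3 + D_4/(1+r)^4 + TV/(1+r)^4
    = 9500.00000 + 9025.00000 + 8573.75000 + 8145.06250 + 88577.55469 = 123821.36719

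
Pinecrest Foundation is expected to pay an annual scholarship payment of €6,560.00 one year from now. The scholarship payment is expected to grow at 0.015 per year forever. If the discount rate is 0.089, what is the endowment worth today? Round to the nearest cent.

Growing perpetuity: P = D₁ / (r − g) = €6,560.0000 / (0.089 − 0.015) = €88,648.65

€88648.65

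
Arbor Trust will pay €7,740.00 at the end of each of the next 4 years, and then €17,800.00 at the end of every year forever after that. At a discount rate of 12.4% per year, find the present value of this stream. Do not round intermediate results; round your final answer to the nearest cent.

€113248.29

PV of 4-year annuity: €7,740.00 × [1 − (1+0.124)^−4] / 0.124 = 23312.39723
Perpetuity value at year 4: €17,800.00 / 0.124 = 143548.38710
PV of perpetuity: 143548.38710 / (1+0.124)^4 = 89935.89734
Total PV = 23312.39723 + 89935.89734 = 113248.29457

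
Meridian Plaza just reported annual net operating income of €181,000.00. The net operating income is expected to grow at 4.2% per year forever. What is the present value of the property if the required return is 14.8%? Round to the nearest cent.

€1779264.15

D₁ = D₀ × (1 + g) = €181,000.00 × 1.042 = €188,602.0000
Growing perpetuity: P = D₁ / (r − g) = €188,602.0000 / (0.148 − 0.042) = €1,779,264.15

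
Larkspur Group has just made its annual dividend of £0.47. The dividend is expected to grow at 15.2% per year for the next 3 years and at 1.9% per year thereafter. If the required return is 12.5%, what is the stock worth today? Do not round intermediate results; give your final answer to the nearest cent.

D_1 = 0.54144
D_2 = 0.62374
D_3 = 0.71855
Terminal value at year 3: TV = D_3×(1+g_2)/(r−g_2) = 0.73220/0.106 = 6.90754
P_0 = D_1/(1+r)^1 + D_2/(1+r)^2 + D_3/(1+r)^3 + TV/(1+r)^3
    = 0.48128 + 0.49283 + 0.50466 + 4.85139 = 6.33016

£6.33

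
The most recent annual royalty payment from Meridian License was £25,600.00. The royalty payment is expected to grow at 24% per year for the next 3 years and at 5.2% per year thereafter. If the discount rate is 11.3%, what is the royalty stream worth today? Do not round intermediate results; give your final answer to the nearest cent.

£706225.77

D_1 = 31744.00000
D_2 = 39362.56000
D_3 = 48809.57440
Terminal value at year 3: TV = D_3×(1+g_2)/(r−g_2) = 51347.67227/0.061 = 841765.11916
P_0 = D_1/(1+r)^1 + D_2/(1+r)^2 + D_3/(1+r)^3 + TV/(1+r)^3
    = 28521.11411 + 31775.54492 + 35401.32587 + 610527.78389 = 706225.76879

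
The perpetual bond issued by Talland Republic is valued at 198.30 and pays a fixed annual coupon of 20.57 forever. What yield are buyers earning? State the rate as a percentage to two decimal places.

P = C/r ⇒ r = C/P = 20.57/198.30 = 0.103732

10.37%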